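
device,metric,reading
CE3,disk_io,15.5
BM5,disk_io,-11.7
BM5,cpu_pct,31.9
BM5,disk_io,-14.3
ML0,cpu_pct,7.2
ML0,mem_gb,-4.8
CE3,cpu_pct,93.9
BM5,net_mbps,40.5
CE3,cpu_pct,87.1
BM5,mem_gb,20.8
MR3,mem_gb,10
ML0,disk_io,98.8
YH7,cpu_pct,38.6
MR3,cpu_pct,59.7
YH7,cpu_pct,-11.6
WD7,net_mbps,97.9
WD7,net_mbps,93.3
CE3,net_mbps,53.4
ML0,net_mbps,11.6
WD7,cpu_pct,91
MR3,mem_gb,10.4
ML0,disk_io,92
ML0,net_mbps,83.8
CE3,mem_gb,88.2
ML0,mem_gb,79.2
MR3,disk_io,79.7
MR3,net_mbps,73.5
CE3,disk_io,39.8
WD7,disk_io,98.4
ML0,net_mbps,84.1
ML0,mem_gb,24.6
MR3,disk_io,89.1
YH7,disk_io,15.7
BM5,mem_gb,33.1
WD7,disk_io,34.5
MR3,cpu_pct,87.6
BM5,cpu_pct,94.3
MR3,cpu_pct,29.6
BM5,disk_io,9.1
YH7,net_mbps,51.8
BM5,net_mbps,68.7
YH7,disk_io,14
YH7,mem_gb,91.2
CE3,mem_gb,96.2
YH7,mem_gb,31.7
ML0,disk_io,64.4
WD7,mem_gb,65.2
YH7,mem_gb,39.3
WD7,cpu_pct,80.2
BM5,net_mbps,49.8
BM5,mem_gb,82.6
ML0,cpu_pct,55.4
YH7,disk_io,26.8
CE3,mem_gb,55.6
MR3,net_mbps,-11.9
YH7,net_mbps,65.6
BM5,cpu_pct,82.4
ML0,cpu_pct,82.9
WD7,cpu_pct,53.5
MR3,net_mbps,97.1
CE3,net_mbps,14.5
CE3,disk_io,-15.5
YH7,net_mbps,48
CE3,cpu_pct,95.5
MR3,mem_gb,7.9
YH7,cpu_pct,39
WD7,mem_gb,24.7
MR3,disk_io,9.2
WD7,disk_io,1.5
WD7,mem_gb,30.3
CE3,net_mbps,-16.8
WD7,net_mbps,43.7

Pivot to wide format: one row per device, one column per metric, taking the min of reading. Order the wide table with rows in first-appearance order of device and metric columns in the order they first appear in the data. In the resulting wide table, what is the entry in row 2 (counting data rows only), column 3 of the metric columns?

With rows in first-appearance order of device, row 2 is device=BM5. metric columns in first-appearance order: disk_io, cpu_pct, mem_gb, net_mbps; column 3 is mem_gb.
Long rows with device=BM5, metric=mem_gb: min(20.8, 33.1, 82.6) = 20.8.

20.8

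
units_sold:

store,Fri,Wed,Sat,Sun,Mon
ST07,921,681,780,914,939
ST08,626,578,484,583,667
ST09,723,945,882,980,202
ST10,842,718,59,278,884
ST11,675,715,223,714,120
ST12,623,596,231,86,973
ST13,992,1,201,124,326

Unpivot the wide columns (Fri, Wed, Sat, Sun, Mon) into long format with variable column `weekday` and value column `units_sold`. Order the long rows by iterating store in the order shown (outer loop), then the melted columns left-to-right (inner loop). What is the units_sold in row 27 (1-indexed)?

35 rows total (7 × 5). Row 27: index ⌊(27-1)/5⌋ = 5 into store → ST12; (27-1) mod 5 = 1 into the melted columns → Wed.
So row 27 is (ST12, Wed, 596); units_sold = 596.

596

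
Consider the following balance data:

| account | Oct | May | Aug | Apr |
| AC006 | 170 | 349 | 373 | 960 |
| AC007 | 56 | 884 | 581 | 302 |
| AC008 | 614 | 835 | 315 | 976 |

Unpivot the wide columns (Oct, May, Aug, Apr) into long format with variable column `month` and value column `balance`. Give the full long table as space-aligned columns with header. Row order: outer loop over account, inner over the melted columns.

account  month  balance
AC006    Oct    170    
AC006    May    349    
AC006    Aug    373    
AC006    Apr    960    
AC007    Oct    56     
AC007    May    884    
AC007    Aug    581    
AC007    Apr    302    
AC008    Oct    614    
AC008    May    835    
AC008    Aug    315    
AC008    Apr    976    

Each (account, column) pair becomes one row: 3 × 4 = 12 rows.
For example, (AC006, Oct) → balance=170.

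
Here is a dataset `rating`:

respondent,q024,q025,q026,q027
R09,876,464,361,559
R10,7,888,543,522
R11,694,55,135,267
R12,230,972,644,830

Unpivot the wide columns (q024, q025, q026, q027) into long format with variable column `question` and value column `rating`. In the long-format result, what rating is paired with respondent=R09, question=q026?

361

Unpivoting turns each (respondent, wide-column) pair into one long row.
The wide cell at row R09, column q026 holds 361, so the long row (R09, q026) has rating=361.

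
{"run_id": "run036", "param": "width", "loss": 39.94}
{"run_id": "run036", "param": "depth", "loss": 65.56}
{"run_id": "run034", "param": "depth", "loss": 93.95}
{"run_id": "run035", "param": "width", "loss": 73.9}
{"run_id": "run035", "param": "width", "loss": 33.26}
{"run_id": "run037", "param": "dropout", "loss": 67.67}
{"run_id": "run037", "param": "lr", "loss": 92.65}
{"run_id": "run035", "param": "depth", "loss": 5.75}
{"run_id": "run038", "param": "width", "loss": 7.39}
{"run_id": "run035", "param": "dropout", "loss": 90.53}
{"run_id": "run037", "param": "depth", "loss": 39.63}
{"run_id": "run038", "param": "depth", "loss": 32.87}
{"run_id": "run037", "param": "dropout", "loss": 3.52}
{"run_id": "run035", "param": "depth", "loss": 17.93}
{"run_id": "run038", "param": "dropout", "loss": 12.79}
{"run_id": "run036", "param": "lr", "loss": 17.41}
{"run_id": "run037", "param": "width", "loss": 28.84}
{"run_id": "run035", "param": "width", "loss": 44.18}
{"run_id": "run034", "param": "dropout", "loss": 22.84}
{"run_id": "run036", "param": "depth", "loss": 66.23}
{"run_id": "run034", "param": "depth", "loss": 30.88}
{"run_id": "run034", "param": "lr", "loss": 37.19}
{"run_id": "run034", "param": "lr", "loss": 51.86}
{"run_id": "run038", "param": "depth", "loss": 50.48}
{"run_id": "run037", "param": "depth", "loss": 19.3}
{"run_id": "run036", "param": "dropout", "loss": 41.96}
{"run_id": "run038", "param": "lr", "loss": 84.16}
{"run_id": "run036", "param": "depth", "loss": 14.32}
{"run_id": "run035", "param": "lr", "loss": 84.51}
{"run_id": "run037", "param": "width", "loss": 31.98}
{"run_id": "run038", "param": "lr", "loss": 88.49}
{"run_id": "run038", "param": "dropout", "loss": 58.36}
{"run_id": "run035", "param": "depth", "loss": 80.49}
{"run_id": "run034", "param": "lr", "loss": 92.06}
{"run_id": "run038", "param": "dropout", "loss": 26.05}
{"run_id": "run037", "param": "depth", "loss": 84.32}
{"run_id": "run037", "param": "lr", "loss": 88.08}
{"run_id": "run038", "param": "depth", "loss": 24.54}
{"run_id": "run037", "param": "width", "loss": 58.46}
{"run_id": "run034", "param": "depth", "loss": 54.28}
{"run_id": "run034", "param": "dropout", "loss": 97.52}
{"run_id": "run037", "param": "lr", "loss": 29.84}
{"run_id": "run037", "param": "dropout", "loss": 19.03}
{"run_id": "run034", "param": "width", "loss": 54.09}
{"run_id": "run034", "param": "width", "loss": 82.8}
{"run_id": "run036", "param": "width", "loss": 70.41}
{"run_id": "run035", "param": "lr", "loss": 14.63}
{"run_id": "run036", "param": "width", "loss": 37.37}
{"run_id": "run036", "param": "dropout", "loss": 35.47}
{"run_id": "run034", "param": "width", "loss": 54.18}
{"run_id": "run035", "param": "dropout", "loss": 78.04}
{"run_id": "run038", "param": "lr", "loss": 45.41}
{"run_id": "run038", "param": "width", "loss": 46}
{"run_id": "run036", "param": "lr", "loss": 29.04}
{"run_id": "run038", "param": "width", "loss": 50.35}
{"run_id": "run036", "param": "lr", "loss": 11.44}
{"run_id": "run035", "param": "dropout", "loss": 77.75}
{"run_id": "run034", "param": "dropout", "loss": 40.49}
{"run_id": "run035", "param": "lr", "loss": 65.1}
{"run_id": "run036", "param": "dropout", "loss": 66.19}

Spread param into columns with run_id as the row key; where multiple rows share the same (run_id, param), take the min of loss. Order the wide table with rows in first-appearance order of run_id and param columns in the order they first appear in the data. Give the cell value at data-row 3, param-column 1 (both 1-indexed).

33.26

With rows in first-appearance order of run_id, row 3 is run_id=run035. param columns in first-appearance order: width, depth, dropout, lr; column 1 is width.
Long rows with run_id=run035, param=width: min(73.9, 33.26, 44.18) = 33.26.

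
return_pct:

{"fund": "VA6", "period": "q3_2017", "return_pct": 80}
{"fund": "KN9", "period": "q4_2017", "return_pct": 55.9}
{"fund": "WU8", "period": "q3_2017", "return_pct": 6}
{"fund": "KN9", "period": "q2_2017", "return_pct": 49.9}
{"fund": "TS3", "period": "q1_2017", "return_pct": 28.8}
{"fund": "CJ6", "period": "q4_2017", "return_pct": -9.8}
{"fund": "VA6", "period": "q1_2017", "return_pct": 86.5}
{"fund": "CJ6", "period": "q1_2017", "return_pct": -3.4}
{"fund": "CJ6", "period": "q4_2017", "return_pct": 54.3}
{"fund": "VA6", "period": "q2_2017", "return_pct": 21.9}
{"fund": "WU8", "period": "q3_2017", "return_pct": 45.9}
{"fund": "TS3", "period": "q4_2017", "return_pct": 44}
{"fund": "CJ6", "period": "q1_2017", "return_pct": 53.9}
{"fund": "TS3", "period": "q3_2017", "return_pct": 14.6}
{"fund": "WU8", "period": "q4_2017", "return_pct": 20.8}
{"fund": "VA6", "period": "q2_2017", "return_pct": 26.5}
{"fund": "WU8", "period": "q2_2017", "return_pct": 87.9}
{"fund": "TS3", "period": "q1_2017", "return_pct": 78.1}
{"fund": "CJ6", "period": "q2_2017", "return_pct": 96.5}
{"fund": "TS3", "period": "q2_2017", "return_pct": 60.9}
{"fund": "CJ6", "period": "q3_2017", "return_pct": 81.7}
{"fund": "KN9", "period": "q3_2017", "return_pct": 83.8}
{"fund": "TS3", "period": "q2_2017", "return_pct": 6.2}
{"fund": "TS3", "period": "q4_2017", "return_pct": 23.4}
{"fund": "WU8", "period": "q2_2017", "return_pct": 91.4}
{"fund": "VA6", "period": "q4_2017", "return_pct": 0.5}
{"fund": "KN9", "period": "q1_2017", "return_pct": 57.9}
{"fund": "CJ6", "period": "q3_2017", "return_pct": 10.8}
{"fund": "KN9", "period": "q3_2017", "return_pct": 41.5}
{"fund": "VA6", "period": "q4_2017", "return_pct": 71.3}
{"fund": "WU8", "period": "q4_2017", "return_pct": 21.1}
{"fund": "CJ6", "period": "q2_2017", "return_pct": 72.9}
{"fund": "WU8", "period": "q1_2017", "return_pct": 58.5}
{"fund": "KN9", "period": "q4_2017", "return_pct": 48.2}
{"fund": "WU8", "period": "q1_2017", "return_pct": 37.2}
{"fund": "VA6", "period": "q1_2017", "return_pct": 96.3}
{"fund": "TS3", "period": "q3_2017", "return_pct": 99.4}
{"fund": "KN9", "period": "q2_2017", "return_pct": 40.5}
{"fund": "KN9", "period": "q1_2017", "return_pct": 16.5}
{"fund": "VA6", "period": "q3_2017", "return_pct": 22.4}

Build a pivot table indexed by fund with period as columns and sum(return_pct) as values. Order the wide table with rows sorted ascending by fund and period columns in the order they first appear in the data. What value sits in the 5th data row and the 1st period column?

With rows sorted ascending by fund, row 5 is fund=WU8. period columns in first-appearance order: q3_2017, q4_2017, q2_2017, q1_2017; column 1 is q3_2017.
Long rows with fund=WU8, period=q3_2017: 6 + 45.9 = 51.9.

51.9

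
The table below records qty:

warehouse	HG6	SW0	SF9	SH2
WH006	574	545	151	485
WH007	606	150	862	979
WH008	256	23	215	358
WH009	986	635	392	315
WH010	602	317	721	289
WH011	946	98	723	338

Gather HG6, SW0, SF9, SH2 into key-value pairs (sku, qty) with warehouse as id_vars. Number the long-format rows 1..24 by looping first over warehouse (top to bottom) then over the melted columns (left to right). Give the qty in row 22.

24 rows total (6 × 4). Row 22: index ⌊(22-1)/4⌋ = 5 into warehouse → WH011; (22-1) mod 4 = 1 into the melted columns → SW0.
So row 22 is (WH011, SW0, 98); qty = 98.

98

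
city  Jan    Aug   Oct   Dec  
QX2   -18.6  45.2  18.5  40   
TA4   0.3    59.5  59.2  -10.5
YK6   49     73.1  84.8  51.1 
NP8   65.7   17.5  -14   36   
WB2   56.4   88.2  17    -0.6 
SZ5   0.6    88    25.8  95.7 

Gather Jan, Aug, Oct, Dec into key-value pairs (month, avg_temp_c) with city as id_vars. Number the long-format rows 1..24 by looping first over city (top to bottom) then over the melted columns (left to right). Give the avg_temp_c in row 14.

17.5

24 rows total (6 × 4). Row 14: index ⌊(14-1)/4⌋ = 3 into city → NP8; (14-1) mod 4 = 1 into the melted columns → Aug.
So row 14 is (NP8, Aug, 17.5); avg_temp_c = 17.5.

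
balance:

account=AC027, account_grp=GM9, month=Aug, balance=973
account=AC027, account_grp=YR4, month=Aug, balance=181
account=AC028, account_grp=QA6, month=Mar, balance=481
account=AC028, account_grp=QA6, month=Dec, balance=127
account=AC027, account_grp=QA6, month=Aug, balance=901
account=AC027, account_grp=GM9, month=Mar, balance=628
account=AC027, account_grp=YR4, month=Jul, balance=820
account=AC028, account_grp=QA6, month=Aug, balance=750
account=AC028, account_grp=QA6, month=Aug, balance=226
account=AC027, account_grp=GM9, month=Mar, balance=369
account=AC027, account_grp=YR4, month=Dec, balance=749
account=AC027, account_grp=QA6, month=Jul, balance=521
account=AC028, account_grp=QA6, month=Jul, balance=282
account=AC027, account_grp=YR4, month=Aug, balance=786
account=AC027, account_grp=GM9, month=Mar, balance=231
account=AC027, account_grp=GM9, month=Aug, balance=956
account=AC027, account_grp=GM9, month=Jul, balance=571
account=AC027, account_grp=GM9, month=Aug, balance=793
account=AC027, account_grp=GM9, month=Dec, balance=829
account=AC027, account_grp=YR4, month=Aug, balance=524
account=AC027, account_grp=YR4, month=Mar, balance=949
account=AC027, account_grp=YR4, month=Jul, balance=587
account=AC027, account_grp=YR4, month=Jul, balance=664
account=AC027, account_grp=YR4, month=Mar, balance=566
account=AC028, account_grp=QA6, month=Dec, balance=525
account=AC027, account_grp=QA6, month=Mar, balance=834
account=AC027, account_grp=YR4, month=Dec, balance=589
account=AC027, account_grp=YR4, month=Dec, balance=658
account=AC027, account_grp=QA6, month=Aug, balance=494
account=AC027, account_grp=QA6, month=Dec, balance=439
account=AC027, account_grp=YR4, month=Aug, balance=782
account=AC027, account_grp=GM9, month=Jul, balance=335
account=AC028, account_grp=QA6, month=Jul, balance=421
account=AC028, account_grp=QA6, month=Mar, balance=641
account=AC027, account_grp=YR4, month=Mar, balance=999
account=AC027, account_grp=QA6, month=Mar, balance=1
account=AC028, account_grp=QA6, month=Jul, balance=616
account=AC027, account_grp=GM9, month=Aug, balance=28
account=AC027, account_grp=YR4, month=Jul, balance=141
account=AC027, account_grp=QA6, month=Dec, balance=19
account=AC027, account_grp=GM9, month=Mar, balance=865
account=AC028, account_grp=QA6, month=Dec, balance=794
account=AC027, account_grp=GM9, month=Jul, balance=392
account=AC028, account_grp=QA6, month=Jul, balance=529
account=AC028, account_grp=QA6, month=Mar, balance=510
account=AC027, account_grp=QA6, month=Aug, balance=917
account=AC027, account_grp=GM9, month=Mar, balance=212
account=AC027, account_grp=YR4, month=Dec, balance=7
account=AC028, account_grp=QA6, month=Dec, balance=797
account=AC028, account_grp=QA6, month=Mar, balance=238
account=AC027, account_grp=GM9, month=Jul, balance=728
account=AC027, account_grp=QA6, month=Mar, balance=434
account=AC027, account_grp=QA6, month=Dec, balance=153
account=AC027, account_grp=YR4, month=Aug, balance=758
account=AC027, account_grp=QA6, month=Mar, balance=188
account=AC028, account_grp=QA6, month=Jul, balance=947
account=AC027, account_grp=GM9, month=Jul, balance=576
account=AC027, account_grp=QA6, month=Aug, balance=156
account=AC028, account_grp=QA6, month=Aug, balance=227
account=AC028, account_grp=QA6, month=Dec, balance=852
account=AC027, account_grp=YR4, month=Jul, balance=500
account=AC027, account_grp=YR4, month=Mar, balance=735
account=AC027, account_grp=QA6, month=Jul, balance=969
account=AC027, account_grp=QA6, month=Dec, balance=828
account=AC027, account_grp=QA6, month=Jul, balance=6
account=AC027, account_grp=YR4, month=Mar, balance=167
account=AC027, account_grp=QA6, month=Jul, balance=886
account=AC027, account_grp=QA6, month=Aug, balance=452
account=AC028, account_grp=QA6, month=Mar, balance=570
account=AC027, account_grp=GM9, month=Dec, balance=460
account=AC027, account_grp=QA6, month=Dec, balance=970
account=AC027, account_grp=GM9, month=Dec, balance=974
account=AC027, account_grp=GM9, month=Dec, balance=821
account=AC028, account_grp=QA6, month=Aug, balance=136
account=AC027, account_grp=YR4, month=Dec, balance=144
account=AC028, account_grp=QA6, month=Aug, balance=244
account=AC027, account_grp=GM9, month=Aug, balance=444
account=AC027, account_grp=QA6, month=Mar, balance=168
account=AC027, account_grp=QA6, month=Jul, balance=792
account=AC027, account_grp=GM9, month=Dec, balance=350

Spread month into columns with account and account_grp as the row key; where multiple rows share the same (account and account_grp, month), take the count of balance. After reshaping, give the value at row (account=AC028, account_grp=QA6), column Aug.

5

Rows with account=AC028, account_grp=QA6 and month=Aug: balance values are 750, 226, 227, 136, 244.
5 rows match — count = 5.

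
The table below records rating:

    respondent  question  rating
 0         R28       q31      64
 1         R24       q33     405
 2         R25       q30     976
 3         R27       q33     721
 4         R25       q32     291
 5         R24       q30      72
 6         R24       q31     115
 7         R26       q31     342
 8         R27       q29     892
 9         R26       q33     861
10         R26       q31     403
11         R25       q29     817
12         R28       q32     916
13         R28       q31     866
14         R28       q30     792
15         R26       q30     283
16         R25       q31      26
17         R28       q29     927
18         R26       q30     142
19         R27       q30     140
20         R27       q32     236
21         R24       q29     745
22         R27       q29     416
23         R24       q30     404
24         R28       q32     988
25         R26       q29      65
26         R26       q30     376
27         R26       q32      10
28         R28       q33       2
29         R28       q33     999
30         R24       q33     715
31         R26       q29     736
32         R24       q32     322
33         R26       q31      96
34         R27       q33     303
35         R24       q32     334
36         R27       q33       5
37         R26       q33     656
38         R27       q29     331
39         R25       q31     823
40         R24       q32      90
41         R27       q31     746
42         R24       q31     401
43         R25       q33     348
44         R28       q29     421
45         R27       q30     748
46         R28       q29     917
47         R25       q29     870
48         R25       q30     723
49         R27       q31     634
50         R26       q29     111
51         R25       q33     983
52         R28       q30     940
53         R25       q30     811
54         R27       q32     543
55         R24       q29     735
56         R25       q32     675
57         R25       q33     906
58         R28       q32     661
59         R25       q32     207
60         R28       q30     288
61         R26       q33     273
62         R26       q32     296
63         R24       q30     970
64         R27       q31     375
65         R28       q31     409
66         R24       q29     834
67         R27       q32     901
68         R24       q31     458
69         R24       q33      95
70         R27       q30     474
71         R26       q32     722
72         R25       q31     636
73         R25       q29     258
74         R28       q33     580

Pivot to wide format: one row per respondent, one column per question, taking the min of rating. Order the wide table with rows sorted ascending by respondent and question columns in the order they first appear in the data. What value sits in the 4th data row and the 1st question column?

375

With rows sorted ascending by respondent, row 4 is respondent=R27. question columns in first-appearance order: q31, q33, q30, q32, q29; column 1 is q31.
Long rows with respondent=R27, question=q31: min(746, 634, 375) = 375.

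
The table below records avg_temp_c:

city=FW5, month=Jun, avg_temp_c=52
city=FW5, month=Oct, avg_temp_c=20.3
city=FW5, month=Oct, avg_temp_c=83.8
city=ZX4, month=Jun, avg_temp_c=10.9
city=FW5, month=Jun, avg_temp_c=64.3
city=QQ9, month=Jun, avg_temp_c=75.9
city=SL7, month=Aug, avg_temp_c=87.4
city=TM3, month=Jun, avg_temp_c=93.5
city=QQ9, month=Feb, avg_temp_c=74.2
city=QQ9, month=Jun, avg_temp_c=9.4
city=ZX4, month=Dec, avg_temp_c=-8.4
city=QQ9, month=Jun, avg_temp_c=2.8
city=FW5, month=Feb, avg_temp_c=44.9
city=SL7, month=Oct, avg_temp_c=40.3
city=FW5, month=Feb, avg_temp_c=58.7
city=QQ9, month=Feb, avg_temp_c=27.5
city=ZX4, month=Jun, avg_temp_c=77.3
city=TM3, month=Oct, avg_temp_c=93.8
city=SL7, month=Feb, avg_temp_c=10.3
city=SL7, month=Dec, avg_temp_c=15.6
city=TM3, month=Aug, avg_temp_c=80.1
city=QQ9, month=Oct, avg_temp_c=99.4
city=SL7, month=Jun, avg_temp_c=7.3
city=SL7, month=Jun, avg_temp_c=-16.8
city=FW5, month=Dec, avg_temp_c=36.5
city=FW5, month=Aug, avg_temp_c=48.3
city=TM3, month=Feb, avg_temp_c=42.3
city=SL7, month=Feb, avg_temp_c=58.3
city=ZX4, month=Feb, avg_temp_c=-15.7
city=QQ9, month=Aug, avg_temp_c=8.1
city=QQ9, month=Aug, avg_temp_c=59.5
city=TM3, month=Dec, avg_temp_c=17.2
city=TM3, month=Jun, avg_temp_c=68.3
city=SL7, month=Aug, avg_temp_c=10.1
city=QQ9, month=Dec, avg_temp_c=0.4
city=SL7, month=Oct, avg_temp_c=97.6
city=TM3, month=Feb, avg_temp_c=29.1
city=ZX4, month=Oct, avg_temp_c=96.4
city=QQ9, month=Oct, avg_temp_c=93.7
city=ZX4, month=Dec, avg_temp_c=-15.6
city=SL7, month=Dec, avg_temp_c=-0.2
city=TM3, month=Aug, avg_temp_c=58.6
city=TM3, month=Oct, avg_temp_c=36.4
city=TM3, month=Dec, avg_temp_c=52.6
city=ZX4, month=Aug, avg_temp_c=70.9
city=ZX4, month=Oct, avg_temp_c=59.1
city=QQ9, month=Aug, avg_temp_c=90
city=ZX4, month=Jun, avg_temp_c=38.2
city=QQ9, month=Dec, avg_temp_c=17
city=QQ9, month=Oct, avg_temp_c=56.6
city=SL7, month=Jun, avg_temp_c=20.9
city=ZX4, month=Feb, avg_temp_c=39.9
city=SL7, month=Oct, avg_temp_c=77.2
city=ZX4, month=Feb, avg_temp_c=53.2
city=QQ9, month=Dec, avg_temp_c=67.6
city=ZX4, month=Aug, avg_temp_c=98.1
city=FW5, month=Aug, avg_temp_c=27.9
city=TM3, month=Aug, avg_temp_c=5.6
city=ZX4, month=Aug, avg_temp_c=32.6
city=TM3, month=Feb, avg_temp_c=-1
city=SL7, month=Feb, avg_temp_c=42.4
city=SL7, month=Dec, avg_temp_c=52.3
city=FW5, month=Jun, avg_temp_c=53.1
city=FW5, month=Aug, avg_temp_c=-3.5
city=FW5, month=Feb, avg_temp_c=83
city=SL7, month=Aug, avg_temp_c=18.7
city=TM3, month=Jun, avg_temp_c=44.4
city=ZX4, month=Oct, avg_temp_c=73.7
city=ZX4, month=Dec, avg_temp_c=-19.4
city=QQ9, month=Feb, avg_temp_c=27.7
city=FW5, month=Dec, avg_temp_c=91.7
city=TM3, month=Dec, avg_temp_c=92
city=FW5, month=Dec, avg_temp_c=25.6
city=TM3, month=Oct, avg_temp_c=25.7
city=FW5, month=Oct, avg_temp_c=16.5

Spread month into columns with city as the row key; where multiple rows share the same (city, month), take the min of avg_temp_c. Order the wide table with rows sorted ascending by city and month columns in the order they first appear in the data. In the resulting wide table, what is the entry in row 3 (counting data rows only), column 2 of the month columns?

With rows sorted ascending by city, row 3 is city=SL7. month columns in first-appearance order: Jun, Oct, Aug, Feb, Dec; column 2 is Oct.
Long rows with city=SL7, month=Oct: min(40.3, 97.6, 77.2) = 40.3.

40.3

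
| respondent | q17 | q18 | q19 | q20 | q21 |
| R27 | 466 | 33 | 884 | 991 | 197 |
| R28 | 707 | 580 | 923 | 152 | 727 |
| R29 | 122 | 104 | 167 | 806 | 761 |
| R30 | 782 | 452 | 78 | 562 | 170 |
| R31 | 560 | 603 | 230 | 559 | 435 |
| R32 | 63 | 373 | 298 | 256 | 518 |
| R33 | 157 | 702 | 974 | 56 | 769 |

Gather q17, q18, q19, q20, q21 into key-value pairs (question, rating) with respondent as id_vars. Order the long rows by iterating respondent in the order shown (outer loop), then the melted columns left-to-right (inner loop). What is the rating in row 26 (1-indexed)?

63

35 rows total (7 × 5). Row 26: index ⌊(26-1)/5⌋ = 5 into respondent → R32; (26-1) mod 5 = 0 into the melted columns → q17.
So row 26 is (R32, q17, 63); rating = 63.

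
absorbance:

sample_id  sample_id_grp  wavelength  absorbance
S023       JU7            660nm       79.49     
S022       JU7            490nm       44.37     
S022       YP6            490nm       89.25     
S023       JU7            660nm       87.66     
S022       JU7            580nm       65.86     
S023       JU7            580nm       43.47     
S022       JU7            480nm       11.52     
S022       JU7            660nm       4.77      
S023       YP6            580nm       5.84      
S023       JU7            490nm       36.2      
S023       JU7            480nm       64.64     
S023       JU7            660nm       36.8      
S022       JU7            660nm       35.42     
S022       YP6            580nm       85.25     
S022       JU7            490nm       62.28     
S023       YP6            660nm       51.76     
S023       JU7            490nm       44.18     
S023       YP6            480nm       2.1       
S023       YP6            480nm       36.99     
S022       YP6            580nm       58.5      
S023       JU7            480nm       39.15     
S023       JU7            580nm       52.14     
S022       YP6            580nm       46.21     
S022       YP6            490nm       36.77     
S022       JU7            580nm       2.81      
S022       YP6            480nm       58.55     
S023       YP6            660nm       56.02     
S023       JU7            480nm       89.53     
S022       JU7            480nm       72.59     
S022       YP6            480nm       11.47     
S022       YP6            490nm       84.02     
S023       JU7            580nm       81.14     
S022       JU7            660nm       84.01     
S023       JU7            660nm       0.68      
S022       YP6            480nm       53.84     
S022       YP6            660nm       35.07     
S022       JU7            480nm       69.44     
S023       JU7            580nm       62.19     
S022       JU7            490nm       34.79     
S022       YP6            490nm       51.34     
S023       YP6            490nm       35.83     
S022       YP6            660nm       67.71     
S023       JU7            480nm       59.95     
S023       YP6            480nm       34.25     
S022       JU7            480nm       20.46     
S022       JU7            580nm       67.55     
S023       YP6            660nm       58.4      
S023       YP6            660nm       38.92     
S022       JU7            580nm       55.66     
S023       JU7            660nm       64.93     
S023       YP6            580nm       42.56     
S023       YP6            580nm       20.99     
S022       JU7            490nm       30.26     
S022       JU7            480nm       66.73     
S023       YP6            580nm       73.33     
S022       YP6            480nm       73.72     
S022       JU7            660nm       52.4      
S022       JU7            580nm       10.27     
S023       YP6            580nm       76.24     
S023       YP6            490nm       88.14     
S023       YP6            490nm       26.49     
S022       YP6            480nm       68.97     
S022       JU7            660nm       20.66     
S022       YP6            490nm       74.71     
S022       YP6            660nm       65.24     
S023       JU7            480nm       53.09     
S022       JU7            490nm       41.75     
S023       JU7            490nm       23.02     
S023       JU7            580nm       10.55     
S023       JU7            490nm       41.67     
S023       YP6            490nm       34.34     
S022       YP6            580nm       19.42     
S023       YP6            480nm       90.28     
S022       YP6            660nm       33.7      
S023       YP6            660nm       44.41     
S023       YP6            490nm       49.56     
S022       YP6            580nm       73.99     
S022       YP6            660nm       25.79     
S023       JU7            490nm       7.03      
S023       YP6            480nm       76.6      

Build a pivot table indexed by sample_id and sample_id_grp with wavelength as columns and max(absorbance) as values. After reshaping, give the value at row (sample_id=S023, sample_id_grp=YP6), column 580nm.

Rows with sample_id=S023, sample_id_grp=YP6 and wavelength=580nm: absorbance values are 5.84, 42.56, 20.99, 73.33, 76.24.
max(5.84, 42.56, 20.99, 73.33, 76.24) = 76.24.

76.24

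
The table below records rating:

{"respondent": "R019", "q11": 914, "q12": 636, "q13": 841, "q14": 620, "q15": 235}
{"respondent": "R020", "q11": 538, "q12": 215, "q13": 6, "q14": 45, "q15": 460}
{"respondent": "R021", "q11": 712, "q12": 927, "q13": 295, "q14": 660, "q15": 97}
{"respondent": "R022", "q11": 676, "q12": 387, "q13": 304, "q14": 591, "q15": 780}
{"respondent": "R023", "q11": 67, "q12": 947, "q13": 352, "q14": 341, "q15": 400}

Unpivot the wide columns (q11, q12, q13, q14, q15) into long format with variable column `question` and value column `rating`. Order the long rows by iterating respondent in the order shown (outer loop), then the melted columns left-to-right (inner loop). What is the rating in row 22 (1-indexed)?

25 rows total (5 × 5). Row 22: index ⌊(22-1)/5⌋ = 4 into respondent → R023; (22-1) mod 5 = 1 into the melted columns → q12.
So row 22 is (R023, q12, 947); rating = 947.

947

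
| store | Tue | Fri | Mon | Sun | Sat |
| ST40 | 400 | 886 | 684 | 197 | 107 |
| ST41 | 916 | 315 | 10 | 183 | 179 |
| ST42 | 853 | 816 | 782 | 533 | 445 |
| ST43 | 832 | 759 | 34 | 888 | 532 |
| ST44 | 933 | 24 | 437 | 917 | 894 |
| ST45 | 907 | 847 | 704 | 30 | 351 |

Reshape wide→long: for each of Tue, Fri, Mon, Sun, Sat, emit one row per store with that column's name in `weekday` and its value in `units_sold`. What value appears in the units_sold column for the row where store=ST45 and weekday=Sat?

Unpivoting turns each (store, wide-column) pair into one long row.
The wide cell at row ST45, column Sat holds 351, so the long row (ST45, Sat) has units_sold=351.

351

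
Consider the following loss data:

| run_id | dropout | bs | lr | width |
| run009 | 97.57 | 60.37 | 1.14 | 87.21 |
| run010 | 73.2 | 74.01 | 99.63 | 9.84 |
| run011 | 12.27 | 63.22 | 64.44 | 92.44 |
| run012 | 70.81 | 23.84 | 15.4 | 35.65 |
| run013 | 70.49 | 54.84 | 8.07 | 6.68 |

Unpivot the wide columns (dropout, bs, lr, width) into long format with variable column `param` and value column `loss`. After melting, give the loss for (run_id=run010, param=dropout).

Unpivoting turns each (run_id, wide-column) pair into one long row.
The wide cell at row run010, column dropout holds 73.2, so the long row (run010, dropout) has loss=73.2.

73.2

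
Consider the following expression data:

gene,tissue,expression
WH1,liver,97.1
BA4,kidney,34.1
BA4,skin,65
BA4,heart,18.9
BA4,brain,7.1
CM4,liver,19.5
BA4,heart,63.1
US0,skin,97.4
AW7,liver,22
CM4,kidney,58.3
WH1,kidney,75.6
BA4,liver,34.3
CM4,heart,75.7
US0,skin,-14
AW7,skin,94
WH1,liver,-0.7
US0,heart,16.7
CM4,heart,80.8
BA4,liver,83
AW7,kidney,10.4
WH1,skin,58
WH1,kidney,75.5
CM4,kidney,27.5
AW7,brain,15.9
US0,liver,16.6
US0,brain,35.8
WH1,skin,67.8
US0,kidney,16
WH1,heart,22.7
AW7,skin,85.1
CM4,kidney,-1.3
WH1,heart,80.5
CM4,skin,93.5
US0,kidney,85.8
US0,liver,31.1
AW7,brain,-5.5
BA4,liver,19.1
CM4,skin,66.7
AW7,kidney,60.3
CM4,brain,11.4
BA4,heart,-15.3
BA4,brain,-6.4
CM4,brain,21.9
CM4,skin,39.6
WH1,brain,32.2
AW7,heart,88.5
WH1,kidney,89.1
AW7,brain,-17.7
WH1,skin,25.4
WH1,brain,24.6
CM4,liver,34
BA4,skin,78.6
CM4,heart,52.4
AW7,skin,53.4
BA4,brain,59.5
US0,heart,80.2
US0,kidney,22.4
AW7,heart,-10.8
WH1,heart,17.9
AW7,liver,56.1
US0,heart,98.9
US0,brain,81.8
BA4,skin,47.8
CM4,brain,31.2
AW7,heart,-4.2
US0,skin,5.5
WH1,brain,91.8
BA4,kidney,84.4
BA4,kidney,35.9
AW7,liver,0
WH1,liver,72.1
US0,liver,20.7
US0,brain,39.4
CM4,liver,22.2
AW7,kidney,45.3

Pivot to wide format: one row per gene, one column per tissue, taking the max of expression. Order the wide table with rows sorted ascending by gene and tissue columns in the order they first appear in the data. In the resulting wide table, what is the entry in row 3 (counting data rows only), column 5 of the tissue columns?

With rows sorted ascending by gene, row 3 is gene=CM4. tissue columns in first-appearance order: liver, kidney, skin, heart, brain; column 5 is brain.
Long rows with gene=CM4, tissue=brain: max(11.4, 21.9, 31.2) = 31.2.

31.2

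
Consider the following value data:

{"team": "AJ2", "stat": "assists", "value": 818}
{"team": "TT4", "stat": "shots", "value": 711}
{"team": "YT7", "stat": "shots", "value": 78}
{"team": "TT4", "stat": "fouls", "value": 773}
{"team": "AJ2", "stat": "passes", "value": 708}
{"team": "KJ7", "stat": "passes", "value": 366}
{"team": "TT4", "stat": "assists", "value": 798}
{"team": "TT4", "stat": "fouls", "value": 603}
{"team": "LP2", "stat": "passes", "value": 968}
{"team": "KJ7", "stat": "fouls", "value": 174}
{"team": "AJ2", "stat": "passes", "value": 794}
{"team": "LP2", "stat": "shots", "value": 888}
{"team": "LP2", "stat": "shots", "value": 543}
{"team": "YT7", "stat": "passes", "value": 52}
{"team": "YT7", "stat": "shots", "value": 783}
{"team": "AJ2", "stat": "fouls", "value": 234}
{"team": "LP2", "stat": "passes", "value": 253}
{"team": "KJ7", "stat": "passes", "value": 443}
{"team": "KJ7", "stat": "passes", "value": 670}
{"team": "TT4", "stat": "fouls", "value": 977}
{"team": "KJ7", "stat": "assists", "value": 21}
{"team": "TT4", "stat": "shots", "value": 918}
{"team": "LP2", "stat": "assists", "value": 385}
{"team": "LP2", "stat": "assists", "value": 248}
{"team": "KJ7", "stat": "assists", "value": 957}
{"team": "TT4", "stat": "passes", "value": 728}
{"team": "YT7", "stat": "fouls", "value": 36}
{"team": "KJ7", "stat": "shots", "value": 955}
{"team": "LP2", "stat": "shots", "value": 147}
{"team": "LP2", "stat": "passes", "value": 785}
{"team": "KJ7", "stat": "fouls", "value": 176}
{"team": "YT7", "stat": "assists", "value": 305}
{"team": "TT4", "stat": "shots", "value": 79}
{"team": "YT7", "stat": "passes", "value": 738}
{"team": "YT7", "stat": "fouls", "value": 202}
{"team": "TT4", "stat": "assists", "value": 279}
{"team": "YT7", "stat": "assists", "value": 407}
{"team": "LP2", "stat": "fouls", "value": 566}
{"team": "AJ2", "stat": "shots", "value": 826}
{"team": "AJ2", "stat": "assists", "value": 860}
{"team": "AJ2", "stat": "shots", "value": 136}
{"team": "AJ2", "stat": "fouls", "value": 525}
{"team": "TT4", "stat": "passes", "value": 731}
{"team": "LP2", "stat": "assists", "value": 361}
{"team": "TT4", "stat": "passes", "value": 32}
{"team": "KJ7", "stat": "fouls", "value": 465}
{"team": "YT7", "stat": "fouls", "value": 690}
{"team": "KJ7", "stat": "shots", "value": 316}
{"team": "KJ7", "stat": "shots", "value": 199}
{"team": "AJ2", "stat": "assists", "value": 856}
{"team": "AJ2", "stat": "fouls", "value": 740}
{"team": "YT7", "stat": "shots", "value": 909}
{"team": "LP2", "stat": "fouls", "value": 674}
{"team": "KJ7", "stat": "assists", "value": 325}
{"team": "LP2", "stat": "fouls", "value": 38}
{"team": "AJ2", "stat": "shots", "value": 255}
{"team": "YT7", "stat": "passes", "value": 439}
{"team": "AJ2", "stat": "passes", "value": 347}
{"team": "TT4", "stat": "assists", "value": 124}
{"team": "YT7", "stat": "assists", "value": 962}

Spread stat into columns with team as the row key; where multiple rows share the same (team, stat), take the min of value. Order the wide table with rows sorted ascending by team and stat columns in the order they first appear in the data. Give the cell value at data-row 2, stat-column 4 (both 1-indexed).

With rows sorted ascending by team, row 2 is team=KJ7. stat columns in first-appearance order: assists, shots, fouls, passes; column 4 is passes.
Long rows with team=KJ7, stat=passes: min(366, 443, 670) = 366.

366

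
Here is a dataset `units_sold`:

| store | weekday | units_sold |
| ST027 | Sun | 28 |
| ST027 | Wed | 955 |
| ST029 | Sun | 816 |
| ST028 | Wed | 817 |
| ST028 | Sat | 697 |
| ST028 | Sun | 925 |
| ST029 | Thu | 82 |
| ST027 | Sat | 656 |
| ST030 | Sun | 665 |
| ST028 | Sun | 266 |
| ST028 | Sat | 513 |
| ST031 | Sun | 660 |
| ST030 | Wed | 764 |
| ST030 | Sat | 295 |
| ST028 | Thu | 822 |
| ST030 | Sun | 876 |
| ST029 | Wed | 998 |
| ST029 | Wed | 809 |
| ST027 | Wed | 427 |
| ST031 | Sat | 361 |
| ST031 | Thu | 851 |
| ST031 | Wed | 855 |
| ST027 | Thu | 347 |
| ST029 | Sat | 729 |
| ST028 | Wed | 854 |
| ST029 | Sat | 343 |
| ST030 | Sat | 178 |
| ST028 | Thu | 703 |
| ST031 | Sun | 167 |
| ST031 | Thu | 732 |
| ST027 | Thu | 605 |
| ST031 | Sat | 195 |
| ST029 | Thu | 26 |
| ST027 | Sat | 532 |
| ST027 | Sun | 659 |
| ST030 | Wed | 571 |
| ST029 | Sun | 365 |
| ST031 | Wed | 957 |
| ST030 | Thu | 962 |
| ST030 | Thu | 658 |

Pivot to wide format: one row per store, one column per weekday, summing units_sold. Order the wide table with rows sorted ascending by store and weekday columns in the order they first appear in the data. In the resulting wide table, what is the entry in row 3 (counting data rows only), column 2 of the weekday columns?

1807

With rows sorted ascending by store, row 3 is store=ST029. weekday columns in first-appearance order: Sun, Wed, Sat, Thu; column 2 is Wed.
Long rows with store=ST029, weekday=Wed: 998 + 809 = 1807.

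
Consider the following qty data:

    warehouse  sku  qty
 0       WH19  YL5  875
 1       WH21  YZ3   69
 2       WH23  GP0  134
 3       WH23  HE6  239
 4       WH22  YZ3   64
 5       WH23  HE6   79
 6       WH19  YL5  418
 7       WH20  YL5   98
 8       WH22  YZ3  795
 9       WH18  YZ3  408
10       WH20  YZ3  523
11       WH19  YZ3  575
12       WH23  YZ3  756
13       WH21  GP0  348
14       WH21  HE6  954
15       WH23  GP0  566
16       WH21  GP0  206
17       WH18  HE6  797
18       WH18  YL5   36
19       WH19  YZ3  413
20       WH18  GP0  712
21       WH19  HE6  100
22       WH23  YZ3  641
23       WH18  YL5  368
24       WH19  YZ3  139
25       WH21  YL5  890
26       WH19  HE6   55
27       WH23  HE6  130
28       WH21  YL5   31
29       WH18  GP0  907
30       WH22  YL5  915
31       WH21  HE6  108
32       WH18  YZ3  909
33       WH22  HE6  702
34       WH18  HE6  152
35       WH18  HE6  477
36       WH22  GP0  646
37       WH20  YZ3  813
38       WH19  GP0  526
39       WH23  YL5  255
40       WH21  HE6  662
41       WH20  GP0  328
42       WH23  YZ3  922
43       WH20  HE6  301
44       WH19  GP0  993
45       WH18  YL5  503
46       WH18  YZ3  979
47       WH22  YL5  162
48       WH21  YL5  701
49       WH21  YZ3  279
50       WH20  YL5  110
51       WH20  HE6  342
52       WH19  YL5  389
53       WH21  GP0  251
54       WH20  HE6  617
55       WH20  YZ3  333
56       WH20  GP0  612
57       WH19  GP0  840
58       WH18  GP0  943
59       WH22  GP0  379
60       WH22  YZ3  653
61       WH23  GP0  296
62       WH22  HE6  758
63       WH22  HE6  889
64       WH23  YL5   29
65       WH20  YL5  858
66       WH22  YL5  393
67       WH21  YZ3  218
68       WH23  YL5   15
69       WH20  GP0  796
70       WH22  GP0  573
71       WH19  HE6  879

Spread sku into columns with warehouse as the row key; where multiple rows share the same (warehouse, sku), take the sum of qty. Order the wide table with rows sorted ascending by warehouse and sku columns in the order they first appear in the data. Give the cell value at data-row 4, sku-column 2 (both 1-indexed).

566

With rows sorted ascending by warehouse, row 4 is warehouse=WH21. sku columns in first-appearance order: YL5, YZ3, GP0, HE6; column 2 is YZ3.
Long rows with warehouse=WH21, sku=YZ3: 69 + 279 + 218 = 566.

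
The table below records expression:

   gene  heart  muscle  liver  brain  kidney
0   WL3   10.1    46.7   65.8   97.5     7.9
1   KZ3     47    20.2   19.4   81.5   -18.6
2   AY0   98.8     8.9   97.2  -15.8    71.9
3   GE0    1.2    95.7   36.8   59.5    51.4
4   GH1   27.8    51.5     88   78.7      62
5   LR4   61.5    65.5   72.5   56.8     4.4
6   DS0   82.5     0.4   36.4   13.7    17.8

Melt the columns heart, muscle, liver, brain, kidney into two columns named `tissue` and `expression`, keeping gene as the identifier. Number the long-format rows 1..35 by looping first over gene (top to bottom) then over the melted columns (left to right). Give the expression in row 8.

35 rows total (7 × 5). Row 8: index ⌊(8-1)/5⌋ = 1 into gene → KZ3; (8-1) mod 5 = 2 into the melted columns → liver.
So row 8 is (KZ3, liver, 19.4); expression = 19.4.

19.4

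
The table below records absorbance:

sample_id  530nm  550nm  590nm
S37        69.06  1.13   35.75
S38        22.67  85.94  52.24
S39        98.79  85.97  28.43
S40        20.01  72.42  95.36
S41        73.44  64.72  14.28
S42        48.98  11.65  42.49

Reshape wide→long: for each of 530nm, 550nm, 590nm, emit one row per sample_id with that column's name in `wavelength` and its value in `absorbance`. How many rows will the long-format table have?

18

6 sample_id values × 3 melted columns = 18 rows.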